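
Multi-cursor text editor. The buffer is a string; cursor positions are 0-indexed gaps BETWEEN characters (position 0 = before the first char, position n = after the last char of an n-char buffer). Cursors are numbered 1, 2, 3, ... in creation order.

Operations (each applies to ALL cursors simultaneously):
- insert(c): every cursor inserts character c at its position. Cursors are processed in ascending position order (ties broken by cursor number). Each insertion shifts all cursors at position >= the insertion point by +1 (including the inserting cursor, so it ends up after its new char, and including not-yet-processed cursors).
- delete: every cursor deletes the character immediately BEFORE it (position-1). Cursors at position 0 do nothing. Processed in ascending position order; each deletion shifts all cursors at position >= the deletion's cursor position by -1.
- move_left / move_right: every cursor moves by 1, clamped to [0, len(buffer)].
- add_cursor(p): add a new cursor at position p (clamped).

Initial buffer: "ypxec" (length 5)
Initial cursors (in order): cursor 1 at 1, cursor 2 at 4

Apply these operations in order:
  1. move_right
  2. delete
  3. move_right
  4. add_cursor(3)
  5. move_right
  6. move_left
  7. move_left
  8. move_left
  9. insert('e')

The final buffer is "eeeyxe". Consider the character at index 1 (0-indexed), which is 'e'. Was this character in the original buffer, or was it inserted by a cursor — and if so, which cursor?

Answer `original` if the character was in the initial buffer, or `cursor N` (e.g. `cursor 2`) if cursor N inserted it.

After op 1 (move_right): buffer="ypxec" (len 5), cursors c1@2 c2@5, authorship .....
After op 2 (delete): buffer="yxe" (len 3), cursors c1@1 c2@3, authorship ...
After op 3 (move_right): buffer="yxe" (len 3), cursors c1@2 c2@3, authorship ...
After op 4 (add_cursor(3)): buffer="yxe" (len 3), cursors c1@2 c2@3 c3@3, authorship ...
After op 5 (move_right): buffer="yxe" (len 3), cursors c1@3 c2@3 c3@3, authorship ...
After op 6 (move_left): buffer="yxe" (len 3), cursors c1@2 c2@2 c3@2, authorship ...
After op 7 (move_left): buffer="yxe" (len 3), cursors c1@1 c2@1 c3@1, authorship ...
After op 8 (move_left): buffer="yxe" (len 3), cursors c1@0 c2@0 c3@0, authorship ...
After op 9 (insert('e')): buffer="eeeyxe" (len 6), cursors c1@3 c2@3 c3@3, authorship 123...
Authorship (.=original, N=cursor N): 1 2 3 . . .
Index 1: author = 2

Answer: cursor 2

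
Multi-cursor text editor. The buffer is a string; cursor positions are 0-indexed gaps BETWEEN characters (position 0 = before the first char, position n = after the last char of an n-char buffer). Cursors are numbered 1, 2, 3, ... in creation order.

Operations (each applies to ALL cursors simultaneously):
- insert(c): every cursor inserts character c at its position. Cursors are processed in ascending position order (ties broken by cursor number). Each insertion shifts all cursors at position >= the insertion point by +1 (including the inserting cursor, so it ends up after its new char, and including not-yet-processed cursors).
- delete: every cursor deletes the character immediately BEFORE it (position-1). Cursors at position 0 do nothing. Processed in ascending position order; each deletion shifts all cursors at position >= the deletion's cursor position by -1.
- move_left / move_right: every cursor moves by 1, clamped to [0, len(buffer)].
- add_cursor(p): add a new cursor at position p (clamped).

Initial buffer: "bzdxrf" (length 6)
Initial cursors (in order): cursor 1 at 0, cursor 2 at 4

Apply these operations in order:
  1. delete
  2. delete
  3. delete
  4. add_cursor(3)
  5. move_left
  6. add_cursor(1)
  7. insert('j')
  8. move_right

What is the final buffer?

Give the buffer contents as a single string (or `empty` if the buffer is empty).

After op 1 (delete): buffer="bzdrf" (len 5), cursors c1@0 c2@3, authorship .....
After op 2 (delete): buffer="bzrf" (len 4), cursors c1@0 c2@2, authorship ....
After op 3 (delete): buffer="brf" (len 3), cursors c1@0 c2@1, authorship ...
After op 4 (add_cursor(3)): buffer="brf" (len 3), cursors c1@0 c2@1 c3@3, authorship ...
After op 5 (move_left): buffer="brf" (len 3), cursors c1@0 c2@0 c3@2, authorship ...
After op 6 (add_cursor(1)): buffer="brf" (len 3), cursors c1@0 c2@0 c4@1 c3@2, authorship ...
After op 7 (insert('j')): buffer="jjbjrjf" (len 7), cursors c1@2 c2@2 c4@4 c3@6, authorship 12.4.3.
After op 8 (move_right): buffer="jjbjrjf" (len 7), cursors c1@3 c2@3 c4@5 c3@7, authorship 12.4.3.

Answer: jjbjrjf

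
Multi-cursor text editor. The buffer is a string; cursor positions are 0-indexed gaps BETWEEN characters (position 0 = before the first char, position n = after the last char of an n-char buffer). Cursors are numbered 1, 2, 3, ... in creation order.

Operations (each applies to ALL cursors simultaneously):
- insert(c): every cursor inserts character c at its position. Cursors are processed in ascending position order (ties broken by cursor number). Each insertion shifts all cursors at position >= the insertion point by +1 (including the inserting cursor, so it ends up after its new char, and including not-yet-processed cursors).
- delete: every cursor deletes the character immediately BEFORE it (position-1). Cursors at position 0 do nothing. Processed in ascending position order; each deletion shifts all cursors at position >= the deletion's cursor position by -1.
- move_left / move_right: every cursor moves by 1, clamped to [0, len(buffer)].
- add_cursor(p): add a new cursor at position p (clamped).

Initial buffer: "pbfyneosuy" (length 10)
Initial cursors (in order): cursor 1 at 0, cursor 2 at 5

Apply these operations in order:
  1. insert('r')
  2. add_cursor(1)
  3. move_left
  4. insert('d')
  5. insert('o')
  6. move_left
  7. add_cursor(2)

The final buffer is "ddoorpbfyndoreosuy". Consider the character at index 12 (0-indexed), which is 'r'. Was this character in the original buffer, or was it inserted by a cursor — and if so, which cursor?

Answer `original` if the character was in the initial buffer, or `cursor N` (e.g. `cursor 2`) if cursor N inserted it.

Answer: cursor 2

Derivation:
After op 1 (insert('r')): buffer="rpbfynreosuy" (len 12), cursors c1@1 c2@7, authorship 1.....2.....
After op 2 (add_cursor(1)): buffer="rpbfynreosuy" (len 12), cursors c1@1 c3@1 c2@7, authorship 1.....2.....
After op 3 (move_left): buffer="rpbfynreosuy" (len 12), cursors c1@0 c3@0 c2@6, authorship 1.....2.....
After op 4 (insert('d')): buffer="ddrpbfyndreosuy" (len 15), cursors c1@2 c3@2 c2@9, authorship 131.....22.....
After op 5 (insert('o')): buffer="ddoorpbfyndoreosuy" (len 18), cursors c1@4 c3@4 c2@12, authorship 13131.....222.....
After op 6 (move_left): buffer="ddoorpbfyndoreosuy" (len 18), cursors c1@3 c3@3 c2@11, authorship 13131.....222.....
After op 7 (add_cursor(2)): buffer="ddoorpbfyndoreosuy" (len 18), cursors c4@2 c1@3 c3@3 c2@11, authorship 13131.....222.....
Authorship (.=original, N=cursor N): 1 3 1 3 1 . . . . . 2 2 2 . . . . .
Index 12: author = 2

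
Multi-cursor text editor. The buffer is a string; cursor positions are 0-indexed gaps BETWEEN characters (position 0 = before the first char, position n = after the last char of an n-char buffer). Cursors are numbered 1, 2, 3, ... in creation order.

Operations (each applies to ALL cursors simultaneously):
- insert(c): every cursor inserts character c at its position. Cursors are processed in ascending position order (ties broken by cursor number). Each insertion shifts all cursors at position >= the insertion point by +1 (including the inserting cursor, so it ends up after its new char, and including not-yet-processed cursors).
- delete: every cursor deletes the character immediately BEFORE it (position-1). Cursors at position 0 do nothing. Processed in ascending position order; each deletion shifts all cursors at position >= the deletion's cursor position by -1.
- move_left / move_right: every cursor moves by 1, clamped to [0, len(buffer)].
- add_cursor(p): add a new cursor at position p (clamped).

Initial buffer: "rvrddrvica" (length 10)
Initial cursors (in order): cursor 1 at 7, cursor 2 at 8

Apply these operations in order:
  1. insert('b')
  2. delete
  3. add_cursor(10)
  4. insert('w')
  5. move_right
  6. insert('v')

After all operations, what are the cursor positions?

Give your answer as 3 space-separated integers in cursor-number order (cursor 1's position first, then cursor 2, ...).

Answer: 10 13 16

Derivation:
After op 1 (insert('b')): buffer="rvrddrvbibca" (len 12), cursors c1@8 c2@10, authorship .......1.2..
After op 2 (delete): buffer="rvrddrvica" (len 10), cursors c1@7 c2@8, authorship ..........
After op 3 (add_cursor(10)): buffer="rvrddrvica" (len 10), cursors c1@7 c2@8 c3@10, authorship ..........
After op 4 (insert('w')): buffer="rvrddrvwiwcaw" (len 13), cursors c1@8 c2@10 c3@13, authorship .......1.2..3
After op 5 (move_right): buffer="rvrddrvwiwcaw" (len 13), cursors c1@9 c2@11 c3@13, authorship .......1.2..3
After op 6 (insert('v')): buffer="rvrddrvwivwcvawv" (len 16), cursors c1@10 c2@13 c3@16, authorship .......1.12.2.33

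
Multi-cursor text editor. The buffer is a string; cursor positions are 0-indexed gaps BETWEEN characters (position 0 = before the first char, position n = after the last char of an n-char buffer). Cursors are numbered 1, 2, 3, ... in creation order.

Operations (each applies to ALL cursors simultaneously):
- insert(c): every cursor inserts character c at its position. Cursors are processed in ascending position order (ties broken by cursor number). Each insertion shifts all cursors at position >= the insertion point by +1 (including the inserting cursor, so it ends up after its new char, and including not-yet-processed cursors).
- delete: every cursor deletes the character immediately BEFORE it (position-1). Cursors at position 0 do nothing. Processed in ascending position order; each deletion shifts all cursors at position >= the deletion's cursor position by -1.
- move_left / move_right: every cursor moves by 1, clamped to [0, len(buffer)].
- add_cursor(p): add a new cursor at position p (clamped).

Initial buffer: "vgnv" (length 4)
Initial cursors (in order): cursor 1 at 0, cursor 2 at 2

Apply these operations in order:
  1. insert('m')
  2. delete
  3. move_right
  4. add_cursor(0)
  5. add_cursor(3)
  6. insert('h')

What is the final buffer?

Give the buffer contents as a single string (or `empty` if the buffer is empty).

Answer: hvhgnhhv

Derivation:
After op 1 (insert('m')): buffer="mvgmnv" (len 6), cursors c1@1 c2@4, authorship 1..2..
After op 2 (delete): buffer="vgnv" (len 4), cursors c1@0 c2@2, authorship ....
After op 3 (move_right): buffer="vgnv" (len 4), cursors c1@1 c2@3, authorship ....
After op 4 (add_cursor(0)): buffer="vgnv" (len 4), cursors c3@0 c1@1 c2@3, authorship ....
After op 5 (add_cursor(3)): buffer="vgnv" (len 4), cursors c3@0 c1@1 c2@3 c4@3, authorship ....
After op 6 (insert('h')): buffer="hvhgnhhv" (len 8), cursors c3@1 c1@3 c2@7 c4@7, authorship 3.1..24.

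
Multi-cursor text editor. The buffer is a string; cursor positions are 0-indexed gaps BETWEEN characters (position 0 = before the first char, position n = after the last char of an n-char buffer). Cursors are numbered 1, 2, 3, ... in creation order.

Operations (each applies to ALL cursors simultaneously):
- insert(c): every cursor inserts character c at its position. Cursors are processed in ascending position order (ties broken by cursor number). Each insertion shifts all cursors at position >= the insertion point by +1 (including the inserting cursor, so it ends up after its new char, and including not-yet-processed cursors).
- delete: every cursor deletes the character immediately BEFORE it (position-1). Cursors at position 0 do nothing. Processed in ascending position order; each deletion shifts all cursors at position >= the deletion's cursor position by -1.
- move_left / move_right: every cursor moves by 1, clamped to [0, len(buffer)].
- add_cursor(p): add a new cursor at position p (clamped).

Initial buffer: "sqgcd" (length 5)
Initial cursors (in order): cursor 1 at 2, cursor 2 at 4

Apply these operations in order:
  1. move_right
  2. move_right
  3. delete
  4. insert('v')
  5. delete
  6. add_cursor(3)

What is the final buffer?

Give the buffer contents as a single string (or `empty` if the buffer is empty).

After op 1 (move_right): buffer="sqgcd" (len 5), cursors c1@3 c2@5, authorship .....
After op 2 (move_right): buffer="sqgcd" (len 5), cursors c1@4 c2@5, authorship .....
After op 3 (delete): buffer="sqg" (len 3), cursors c1@3 c2@3, authorship ...
After op 4 (insert('v')): buffer="sqgvv" (len 5), cursors c1@5 c2@5, authorship ...12
After op 5 (delete): buffer="sqg" (len 3), cursors c1@3 c2@3, authorship ...
After op 6 (add_cursor(3)): buffer="sqg" (len 3), cursors c1@3 c2@3 c3@3, authorship ...

Answer: sqg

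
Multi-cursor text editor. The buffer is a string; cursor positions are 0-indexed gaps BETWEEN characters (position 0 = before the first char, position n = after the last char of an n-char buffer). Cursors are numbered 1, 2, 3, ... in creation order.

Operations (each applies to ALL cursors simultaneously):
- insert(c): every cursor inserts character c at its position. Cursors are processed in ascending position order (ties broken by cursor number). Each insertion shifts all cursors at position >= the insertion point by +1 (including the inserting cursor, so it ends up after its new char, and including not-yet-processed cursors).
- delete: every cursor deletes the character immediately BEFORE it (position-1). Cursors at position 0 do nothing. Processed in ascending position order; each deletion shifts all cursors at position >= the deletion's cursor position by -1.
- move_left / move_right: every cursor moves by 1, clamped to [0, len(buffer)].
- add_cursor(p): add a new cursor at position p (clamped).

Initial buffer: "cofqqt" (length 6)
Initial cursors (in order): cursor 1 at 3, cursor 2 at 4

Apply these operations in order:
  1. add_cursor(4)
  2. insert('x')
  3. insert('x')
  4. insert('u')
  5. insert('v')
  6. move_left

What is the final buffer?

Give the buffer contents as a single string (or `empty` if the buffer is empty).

Answer: cofxxuvqxxxxuuvvqt

Derivation:
After op 1 (add_cursor(4)): buffer="cofqqt" (len 6), cursors c1@3 c2@4 c3@4, authorship ......
After op 2 (insert('x')): buffer="cofxqxxqt" (len 9), cursors c1@4 c2@7 c3@7, authorship ...1.23..
After op 3 (insert('x')): buffer="cofxxqxxxxqt" (len 12), cursors c1@5 c2@10 c3@10, authorship ...11.2323..
After op 4 (insert('u')): buffer="cofxxuqxxxxuuqt" (len 15), cursors c1@6 c2@13 c3@13, authorship ...111.232323..
After op 5 (insert('v')): buffer="cofxxuvqxxxxuuvvqt" (len 18), cursors c1@7 c2@16 c3@16, authorship ...1111.23232323..
After op 6 (move_left): buffer="cofxxuvqxxxxuuvvqt" (len 18), cursors c1@6 c2@15 c3@15, authorship ...1111.23232323..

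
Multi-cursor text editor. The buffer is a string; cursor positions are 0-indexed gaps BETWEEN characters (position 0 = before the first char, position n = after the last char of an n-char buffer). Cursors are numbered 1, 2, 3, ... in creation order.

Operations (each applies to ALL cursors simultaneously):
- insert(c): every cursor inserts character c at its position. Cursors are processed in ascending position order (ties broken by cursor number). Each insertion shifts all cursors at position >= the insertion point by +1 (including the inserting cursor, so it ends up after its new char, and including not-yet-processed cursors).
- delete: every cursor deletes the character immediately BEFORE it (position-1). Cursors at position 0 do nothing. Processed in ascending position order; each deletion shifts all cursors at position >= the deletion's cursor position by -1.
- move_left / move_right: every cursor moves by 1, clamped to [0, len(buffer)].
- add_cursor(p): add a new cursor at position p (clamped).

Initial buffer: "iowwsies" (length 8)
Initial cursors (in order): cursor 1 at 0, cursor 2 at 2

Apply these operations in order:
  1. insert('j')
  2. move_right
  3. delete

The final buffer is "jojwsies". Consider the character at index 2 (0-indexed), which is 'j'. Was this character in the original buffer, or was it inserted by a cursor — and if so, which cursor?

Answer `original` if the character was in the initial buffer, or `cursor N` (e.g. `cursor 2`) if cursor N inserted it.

After op 1 (insert('j')): buffer="jiojwwsies" (len 10), cursors c1@1 c2@4, authorship 1..2......
After op 2 (move_right): buffer="jiojwwsies" (len 10), cursors c1@2 c2@5, authorship 1..2......
After op 3 (delete): buffer="jojwsies" (len 8), cursors c1@1 c2@3, authorship 1.2.....
Authorship (.=original, N=cursor N): 1 . 2 . . . . .
Index 2: author = 2

Answer: cursor 2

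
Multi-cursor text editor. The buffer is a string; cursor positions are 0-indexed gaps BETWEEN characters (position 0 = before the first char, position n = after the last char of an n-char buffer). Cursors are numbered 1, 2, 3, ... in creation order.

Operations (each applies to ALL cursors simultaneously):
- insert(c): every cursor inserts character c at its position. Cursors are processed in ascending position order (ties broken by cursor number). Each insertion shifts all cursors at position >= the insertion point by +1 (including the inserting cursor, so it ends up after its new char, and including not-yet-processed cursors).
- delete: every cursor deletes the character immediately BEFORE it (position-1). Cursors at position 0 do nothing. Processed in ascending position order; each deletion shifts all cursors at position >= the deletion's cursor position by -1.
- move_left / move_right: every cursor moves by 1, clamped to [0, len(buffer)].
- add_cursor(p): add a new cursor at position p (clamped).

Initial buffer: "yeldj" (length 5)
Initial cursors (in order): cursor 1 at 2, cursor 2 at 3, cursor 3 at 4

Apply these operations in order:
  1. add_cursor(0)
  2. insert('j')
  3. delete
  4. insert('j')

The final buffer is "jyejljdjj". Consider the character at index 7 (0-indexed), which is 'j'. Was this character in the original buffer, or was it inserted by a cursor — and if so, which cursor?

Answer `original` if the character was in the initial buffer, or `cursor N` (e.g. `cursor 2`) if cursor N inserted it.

After op 1 (add_cursor(0)): buffer="yeldj" (len 5), cursors c4@0 c1@2 c2@3 c3@4, authorship .....
After op 2 (insert('j')): buffer="jyejljdjj" (len 9), cursors c4@1 c1@4 c2@6 c3@8, authorship 4..1.2.3.
After op 3 (delete): buffer="yeldj" (len 5), cursors c4@0 c1@2 c2@3 c3@4, authorship .....
After op 4 (insert('j')): buffer="jyejljdjj" (len 9), cursors c4@1 c1@4 c2@6 c3@8, authorship 4..1.2.3.
Authorship (.=original, N=cursor N): 4 . . 1 . 2 . 3 .
Index 7: author = 3

Answer: cursor 3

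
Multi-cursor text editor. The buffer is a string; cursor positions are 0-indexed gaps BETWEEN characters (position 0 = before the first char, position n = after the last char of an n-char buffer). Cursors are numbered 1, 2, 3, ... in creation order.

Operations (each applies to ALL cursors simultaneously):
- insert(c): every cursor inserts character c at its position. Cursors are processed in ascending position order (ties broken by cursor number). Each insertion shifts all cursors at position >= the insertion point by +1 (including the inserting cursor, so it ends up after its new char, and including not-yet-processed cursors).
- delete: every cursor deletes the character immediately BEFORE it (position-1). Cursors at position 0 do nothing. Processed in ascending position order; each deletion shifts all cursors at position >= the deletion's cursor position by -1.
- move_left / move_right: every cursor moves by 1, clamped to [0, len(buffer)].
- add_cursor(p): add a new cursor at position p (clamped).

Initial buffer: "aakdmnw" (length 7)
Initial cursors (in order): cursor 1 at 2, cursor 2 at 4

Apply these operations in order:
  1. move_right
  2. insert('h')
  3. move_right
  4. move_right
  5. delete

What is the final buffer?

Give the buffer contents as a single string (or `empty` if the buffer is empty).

After op 1 (move_right): buffer="aakdmnw" (len 7), cursors c1@3 c2@5, authorship .......
After op 2 (insert('h')): buffer="aakhdmhnw" (len 9), cursors c1@4 c2@7, authorship ...1..2..
After op 3 (move_right): buffer="aakhdmhnw" (len 9), cursors c1@5 c2@8, authorship ...1..2..
After op 4 (move_right): buffer="aakhdmhnw" (len 9), cursors c1@6 c2@9, authorship ...1..2..
After op 5 (delete): buffer="aakhdhn" (len 7), cursors c1@5 c2@7, authorship ...1.2.

Answer: aakhdhn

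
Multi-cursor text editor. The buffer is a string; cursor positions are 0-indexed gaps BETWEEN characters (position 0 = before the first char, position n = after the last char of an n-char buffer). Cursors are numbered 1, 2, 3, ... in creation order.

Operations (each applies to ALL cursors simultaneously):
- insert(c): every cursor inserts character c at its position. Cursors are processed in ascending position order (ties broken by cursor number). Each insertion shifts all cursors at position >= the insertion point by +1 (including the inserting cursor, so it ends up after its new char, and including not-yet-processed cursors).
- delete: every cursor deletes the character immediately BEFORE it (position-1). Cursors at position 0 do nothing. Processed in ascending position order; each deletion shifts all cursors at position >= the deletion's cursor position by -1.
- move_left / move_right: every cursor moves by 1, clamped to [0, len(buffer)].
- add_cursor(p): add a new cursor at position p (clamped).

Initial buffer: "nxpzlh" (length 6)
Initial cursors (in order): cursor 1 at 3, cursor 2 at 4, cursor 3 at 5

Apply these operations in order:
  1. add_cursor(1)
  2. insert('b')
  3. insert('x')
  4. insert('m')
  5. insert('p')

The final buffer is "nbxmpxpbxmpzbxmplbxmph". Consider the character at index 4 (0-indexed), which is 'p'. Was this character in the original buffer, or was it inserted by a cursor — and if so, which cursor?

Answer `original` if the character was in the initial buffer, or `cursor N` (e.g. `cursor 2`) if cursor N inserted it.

Answer: cursor 4

Derivation:
After op 1 (add_cursor(1)): buffer="nxpzlh" (len 6), cursors c4@1 c1@3 c2@4 c3@5, authorship ......
After op 2 (insert('b')): buffer="nbxpbzblbh" (len 10), cursors c4@2 c1@5 c2@7 c3@9, authorship .4..1.2.3.
After op 3 (insert('x')): buffer="nbxxpbxzbxlbxh" (len 14), cursors c4@3 c1@7 c2@10 c3@13, authorship .44..11.22.33.
After op 4 (insert('m')): buffer="nbxmxpbxmzbxmlbxmh" (len 18), cursors c4@4 c1@9 c2@13 c3@17, authorship .444..111.222.333.
After op 5 (insert('p')): buffer="nbxmpxpbxmpzbxmplbxmph" (len 22), cursors c4@5 c1@11 c2@16 c3@21, authorship .4444..1111.2222.3333.
Authorship (.=original, N=cursor N): . 4 4 4 4 . . 1 1 1 1 . 2 2 2 2 . 3 3 3 3 .
Index 4: author = 4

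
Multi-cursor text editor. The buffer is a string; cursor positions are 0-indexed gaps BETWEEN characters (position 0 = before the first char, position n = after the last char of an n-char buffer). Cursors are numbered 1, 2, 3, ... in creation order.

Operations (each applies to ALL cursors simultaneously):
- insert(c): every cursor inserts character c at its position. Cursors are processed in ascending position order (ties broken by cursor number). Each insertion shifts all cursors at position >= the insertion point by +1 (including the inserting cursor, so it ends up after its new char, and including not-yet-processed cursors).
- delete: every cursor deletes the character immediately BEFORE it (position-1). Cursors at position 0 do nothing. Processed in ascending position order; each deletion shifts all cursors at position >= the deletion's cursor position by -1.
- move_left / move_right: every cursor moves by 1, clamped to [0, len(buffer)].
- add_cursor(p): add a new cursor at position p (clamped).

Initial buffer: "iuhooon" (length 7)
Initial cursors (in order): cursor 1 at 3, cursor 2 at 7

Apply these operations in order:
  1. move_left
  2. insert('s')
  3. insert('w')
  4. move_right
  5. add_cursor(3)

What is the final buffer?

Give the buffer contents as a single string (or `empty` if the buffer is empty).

After op 1 (move_left): buffer="iuhooon" (len 7), cursors c1@2 c2@6, authorship .......
After op 2 (insert('s')): buffer="iushooosn" (len 9), cursors c1@3 c2@8, authorship ..1....2.
After op 3 (insert('w')): buffer="iuswhoooswn" (len 11), cursors c1@4 c2@10, authorship ..11....22.
After op 4 (move_right): buffer="iuswhoooswn" (len 11), cursors c1@5 c2@11, authorship ..11....22.
After op 5 (add_cursor(3)): buffer="iuswhoooswn" (len 11), cursors c3@3 c1@5 c2@11, authorship ..11....22.

Answer: iuswhoooswn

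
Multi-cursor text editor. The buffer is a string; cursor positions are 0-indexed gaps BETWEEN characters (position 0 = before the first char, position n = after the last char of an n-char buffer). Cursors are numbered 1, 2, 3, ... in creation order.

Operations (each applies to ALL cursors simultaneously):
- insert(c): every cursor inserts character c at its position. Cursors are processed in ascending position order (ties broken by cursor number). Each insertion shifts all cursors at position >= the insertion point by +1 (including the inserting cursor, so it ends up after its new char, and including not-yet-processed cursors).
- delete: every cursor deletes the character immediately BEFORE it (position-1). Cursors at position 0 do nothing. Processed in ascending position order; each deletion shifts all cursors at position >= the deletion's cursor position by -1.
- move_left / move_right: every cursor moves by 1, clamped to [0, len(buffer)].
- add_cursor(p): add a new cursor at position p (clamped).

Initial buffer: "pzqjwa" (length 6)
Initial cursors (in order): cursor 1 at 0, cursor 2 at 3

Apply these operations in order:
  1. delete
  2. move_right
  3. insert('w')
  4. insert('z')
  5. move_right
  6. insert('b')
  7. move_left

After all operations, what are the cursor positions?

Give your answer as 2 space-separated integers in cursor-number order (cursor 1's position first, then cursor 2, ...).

After op 1 (delete): buffer="pzjwa" (len 5), cursors c1@0 c2@2, authorship .....
After op 2 (move_right): buffer="pzjwa" (len 5), cursors c1@1 c2@3, authorship .....
After op 3 (insert('w')): buffer="pwzjwwa" (len 7), cursors c1@2 c2@5, authorship .1..2..
After op 4 (insert('z')): buffer="pwzzjwzwa" (len 9), cursors c1@3 c2@7, authorship .11..22..
After op 5 (move_right): buffer="pwzzjwzwa" (len 9), cursors c1@4 c2@8, authorship .11..22..
After op 6 (insert('b')): buffer="pwzzbjwzwba" (len 11), cursors c1@5 c2@10, authorship .11.1.22.2.
After op 7 (move_left): buffer="pwzzbjwzwba" (len 11), cursors c1@4 c2@9, authorship .11.1.22.2.

Answer: 4 9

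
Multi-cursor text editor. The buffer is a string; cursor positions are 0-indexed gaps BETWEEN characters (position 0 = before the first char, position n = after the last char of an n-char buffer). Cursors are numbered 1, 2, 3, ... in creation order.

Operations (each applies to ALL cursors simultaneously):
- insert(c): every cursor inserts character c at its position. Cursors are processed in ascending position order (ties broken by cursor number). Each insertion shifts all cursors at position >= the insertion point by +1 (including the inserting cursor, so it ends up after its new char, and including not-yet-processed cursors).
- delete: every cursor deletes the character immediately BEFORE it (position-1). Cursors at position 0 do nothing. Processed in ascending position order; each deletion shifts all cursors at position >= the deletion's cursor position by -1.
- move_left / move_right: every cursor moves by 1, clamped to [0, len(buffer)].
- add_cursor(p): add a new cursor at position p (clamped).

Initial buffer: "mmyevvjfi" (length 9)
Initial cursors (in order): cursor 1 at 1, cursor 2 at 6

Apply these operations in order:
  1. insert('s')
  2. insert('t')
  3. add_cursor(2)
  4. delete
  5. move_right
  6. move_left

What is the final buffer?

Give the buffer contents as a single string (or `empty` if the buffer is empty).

Answer: mmyevvsjfi

Derivation:
After op 1 (insert('s')): buffer="msmyevvsjfi" (len 11), cursors c1@2 c2@8, authorship .1.....2...
After op 2 (insert('t')): buffer="mstmyevvstjfi" (len 13), cursors c1@3 c2@10, authorship .11.....22...
After op 3 (add_cursor(2)): buffer="mstmyevvstjfi" (len 13), cursors c3@2 c1@3 c2@10, authorship .11.....22...
After op 4 (delete): buffer="mmyevvsjfi" (len 10), cursors c1@1 c3@1 c2@7, authorship ......2...
After op 5 (move_right): buffer="mmyevvsjfi" (len 10), cursors c1@2 c3@2 c2@8, authorship ......2...
After op 6 (move_left): buffer="mmyevvsjfi" (len 10), cursors c1@1 c3@1 c2@7, authorship ......2...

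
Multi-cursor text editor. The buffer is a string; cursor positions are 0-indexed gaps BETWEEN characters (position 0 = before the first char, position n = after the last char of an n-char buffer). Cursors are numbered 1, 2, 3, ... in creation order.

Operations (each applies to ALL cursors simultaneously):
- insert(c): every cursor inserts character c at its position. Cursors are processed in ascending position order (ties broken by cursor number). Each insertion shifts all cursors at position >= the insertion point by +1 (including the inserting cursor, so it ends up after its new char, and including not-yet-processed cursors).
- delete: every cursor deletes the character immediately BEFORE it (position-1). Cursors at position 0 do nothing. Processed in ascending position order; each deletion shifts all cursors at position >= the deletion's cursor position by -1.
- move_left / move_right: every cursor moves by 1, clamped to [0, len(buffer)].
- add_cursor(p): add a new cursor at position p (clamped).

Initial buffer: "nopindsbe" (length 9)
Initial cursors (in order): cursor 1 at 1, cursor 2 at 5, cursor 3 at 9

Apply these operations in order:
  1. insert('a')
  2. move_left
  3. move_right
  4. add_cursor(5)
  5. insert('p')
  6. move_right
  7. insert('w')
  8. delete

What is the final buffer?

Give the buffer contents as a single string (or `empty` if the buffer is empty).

Answer: napopipnapdsbeap

Derivation:
After op 1 (insert('a')): buffer="naopinadsbea" (len 12), cursors c1@2 c2@7 c3@12, authorship .1....2....3
After op 2 (move_left): buffer="naopinadsbea" (len 12), cursors c1@1 c2@6 c3@11, authorship .1....2....3
After op 3 (move_right): buffer="naopinadsbea" (len 12), cursors c1@2 c2@7 c3@12, authorship .1....2....3
After op 4 (add_cursor(5)): buffer="naopinadsbea" (len 12), cursors c1@2 c4@5 c2@7 c3@12, authorship .1....2....3
After op 5 (insert('p')): buffer="napopipnapdsbeap" (len 16), cursors c1@3 c4@7 c2@10 c3@16, authorship .11...4.22....33
After op 6 (move_right): buffer="napopipnapdsbeap" (len 16), cursors c1@4 c4@8 c2@11 c3@16, authorship .11...4.22....33
After op 7 (insert('w')): buffer="napowpipnwapdwsbeapw" (len 20), cursors c1@5 c4@10 c2@14 c3@20, authorship .11.1..4.422.2...333
After op 8 (delete): buffer="napopipnapdsbeap" (len 16), cursors c1@4 c4@8 c2@11 c3@16, authorship .11...4.22....33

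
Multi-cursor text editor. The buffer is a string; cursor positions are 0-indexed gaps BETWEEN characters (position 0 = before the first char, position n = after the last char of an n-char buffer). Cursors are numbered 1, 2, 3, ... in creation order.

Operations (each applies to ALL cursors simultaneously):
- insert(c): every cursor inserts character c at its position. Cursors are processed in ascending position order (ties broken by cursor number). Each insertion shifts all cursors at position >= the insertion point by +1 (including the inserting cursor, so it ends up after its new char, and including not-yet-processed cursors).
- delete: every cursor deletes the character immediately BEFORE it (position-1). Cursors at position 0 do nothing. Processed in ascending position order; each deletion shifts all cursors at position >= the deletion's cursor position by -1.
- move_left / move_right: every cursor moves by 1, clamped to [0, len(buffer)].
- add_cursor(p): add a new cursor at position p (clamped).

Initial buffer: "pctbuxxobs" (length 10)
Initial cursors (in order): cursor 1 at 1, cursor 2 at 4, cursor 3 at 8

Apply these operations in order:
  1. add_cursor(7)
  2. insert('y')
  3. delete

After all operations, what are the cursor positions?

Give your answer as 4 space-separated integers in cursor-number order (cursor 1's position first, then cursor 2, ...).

Answer: 1 4 8 7

Derivation:
After op 1 (add_cursor(7)): buffer="pctbuxxobs" (len 10), cursors c1@1 c2@4 c4@7 c3@8, authorship ..........
After op 2 (insert('y')): buffer="pyctbyuxxyoybs" (len 14), cursors c1@2 c2@6 c4@10 c3@12, authorship .1...2...4.3..
After op 3 (delete): buffer="pctbuxxobs" (len 10), cursors c1@1 c2@4 c4@7 c3@8, authorship ..........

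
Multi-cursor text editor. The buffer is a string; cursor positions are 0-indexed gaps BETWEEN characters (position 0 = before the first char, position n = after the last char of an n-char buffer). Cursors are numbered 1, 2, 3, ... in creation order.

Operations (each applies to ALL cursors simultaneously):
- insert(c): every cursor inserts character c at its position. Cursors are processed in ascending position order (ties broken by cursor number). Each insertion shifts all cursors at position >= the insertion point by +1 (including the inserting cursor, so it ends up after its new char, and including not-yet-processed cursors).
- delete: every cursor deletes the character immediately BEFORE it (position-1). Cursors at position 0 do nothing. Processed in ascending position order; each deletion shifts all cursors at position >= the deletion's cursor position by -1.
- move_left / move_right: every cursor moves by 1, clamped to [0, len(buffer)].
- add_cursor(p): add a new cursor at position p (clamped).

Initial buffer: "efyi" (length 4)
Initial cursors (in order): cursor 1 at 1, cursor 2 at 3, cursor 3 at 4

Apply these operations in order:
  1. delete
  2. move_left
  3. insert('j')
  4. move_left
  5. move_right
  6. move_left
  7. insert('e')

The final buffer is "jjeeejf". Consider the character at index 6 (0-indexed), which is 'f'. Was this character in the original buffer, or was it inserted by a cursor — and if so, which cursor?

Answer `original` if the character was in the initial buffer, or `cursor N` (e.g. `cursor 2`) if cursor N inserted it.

After op 1 (delete): buffer="f" (len 1), cursors c1@0 c2@1 c3@1, authorship .
After op 2 (move_left): buffer="f" (len 1), cursors c1@0 c2@0 c3@0, authorship .
After op 3 (insert('j')): buffer="jjjf" (len 4), cursors c1@3 c2@3 c3@3, authorship 123.
After op 4 (move_left): buffer="jjjf" (len 4), cursors c1@2 c2@2 c3@2, authorship 123.
After op 5 (move_right): buffer="jjjf" (len 4), cursors c1@3 c2@3 c3@3, authorship 123.
After op 6 (move_left): buffer="jjjf" (len 4), cursors c1@2 c2@2 c3@2, authorship 123.
After op 7 (insert('e')): buffer="jjeeejf" (len 7), cursors c1@5 c2@5 c3@5, authorship 121233.
Authorship (.=original, N=cursor N): 1 2 1 2 3 3 .
Index 6: author = original

Answer: original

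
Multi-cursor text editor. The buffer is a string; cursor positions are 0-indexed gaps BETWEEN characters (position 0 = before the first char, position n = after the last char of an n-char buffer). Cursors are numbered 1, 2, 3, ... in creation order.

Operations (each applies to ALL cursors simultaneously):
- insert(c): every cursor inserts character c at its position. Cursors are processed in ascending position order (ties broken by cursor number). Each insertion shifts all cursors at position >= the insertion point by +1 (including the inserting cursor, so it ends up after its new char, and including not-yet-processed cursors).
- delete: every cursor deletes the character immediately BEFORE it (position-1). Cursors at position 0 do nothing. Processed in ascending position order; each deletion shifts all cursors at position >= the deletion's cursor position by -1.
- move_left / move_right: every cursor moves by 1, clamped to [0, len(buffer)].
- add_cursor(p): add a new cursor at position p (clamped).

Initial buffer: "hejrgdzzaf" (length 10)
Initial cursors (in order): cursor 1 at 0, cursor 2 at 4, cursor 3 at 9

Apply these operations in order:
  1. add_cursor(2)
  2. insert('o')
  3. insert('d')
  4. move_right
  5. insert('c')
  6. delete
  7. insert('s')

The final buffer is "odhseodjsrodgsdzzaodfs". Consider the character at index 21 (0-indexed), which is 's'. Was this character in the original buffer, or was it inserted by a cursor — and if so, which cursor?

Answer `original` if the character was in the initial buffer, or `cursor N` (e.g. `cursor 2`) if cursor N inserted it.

Answer: cursor 3

Derivation:
After op 1 (add_cursor(2)): buffer="hejrgdzzaf" (len 10), cursors c1@0 c4@2 c2@4 c3@9, authorship ..........
After op 2 (insert('o')): buffer="oheojrogdzzaof" (len 14), cursors c1@1 c4@4 c2@7 c3@13, authorship 1..4..2.....3.
After op 3 (insert('d')): buffer="odheodjrodgdzzaodf" (len 18), cursors c1@2 c4@6 c2@10 c3@17, authorship 11..44..22.....33.
After op 4 (move_right): buffer="odheodjrodgdzzaodf" (len 18), cursors c1@3 c4@7 c2@11 c3@18, authorship 11..44..22.....33.
After op 5 (insert('c')): buffer="odhceodjcrodgcdzzaodfc" (len 22), cursors c1@4 c4@9 c2@14 c3@22, authorship 11.1.44.4.22.2....33.3
After op 6 (delete): buffer="odheodjrodgdzzaodf" (len 18), cursors c1@3 c4@7 c2@11 c3@18, authorship 11..44..22.....33.
After op 7 (insert('s')): buffer="odhseodjsrodgsdzzaodfs" (len 22), cursors c1@4 c4@9 c2@14 c3@22, authorship 11.1.44.4.22.2....33.3
Authorship (.=original, N=cursor N): 1 1 . 1 . 4 4 . 4 . 2 2 . 2 . . . . 3 3 . 3
Index 21: author = 3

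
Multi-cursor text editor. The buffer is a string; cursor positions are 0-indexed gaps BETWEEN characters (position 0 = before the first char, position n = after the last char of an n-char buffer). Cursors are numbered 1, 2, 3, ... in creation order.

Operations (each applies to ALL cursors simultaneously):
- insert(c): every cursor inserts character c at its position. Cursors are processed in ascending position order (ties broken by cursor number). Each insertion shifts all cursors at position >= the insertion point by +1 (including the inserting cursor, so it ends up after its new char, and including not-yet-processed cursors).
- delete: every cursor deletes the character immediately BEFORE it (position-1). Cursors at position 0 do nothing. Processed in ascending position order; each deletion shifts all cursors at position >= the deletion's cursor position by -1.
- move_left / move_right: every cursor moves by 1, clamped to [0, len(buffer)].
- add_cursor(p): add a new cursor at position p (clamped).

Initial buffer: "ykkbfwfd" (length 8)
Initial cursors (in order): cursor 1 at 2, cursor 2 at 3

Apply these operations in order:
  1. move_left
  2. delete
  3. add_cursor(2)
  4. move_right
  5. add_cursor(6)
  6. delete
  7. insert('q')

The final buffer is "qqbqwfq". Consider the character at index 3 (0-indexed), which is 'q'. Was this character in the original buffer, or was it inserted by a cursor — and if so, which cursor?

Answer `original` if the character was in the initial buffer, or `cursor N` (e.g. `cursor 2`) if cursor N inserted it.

After op 1 (move_left): buffer="ykkbfwfd" (len 8), cursors c1@1 c2@2, authorship ........
After op 2 (delete): buffer="kbfwfd" (len 6), cursors c1@0 c2@0, authorship ......
After op 3 (add_cursor(2)): buffer="kbfwfd" (len 6), cursors c1@0 c2@0 c3@2, authorship ......
After op 4 (move_right): buffer="kbfwfd" (len 6), cursors c1@1 c2@1 c3@3, authorship ......
After op 5 (add_cursor(6)): buffer="kbfwfd" (len 6), cursors c1@1 c2@1 c3@3 c4@6, authorship ......
After op 6 (delete): buffer="bwf" (len 3), cursors c1@0 c2@0 c3@1 c4@3, authorship ...
After op 7 (insert('q')): buffer="qqbqwfq" (len 7), cursors c1@2 c2@2 c3@4 c4@7, authorship 12.3..4
Authorship (.=original, N=cursor N): 1 2 . 3 . . 4
Index 3: author = 3

Answer: cursor 3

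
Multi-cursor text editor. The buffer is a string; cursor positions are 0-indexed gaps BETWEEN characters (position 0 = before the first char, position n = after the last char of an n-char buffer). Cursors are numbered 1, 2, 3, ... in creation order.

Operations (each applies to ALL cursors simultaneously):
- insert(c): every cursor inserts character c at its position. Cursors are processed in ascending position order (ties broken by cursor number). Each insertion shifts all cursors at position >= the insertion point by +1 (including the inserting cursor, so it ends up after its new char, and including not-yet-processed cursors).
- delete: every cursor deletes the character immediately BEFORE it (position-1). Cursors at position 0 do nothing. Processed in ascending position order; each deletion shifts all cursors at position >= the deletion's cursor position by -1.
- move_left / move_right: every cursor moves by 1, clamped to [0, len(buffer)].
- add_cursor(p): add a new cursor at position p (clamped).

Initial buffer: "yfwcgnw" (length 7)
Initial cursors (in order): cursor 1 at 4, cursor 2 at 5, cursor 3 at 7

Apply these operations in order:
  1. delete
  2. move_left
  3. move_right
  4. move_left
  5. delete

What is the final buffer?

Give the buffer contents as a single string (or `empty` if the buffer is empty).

Answer: n

Derivation:
After op 1 (delete): buffer="yfwn" (len 4), cursors c1@3 c2@3 c3@4, authorship ....
After op 2 (move_left): buffer="yfwn" (len 4), cursors c1@2 c2@2 c3@3, authorship ....
After op 3 (move_right): buffer="yfwn" (len 4), cursors c1@3 c2@3 c3@4, authorship ....
After op 4 (move_left): buffer="yfwn" (len 4), cursors c1@2 c2@2 c3@3, authorship ....
After op 5 (delete): buffer="n" (len 1), cursors c1@0 c2@0 c3@0, authorship .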